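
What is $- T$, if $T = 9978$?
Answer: $-9978$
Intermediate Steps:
$- T = \left(-1\right) 9978 = -9978$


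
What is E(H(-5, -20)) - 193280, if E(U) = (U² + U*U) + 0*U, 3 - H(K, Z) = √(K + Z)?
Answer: -193312 - 60*I ≈ -1.9331e+5 - 60.0*I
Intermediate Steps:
H(K, Z) = 3 - √(K + Z)
E(U) = 2*U² (E(U) = (U² + U²) + 0 = 2*U² + 0 = 2*U²)
E(H(-5, -20)) - 193280 = 2*(3 - √(-5 - 20))² - 193280 = 2*(3 - √(-25))² - 193280 = 2*(3 - 5*I)² - 193280 = -193280 + 2*(3 - 5*I)²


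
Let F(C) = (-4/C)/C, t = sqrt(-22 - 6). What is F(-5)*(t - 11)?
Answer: 44/25 - 8*I*sqrt(7)/25 ≈ 1.76 - 0.84664*I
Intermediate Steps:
t = 2*I*sqrt(7) (t = sqrt(-28) = 2*I*sqrt(7) ≈ 5.2915*I)
F(C) = -4/C**2
F(-5)*(t - 11) = (-4/(-5)**2)*(2*I*sqrt(7) - 11) = (-4*1/25)*(-11 + 2*I*sqrt(7)) = -4*(-11 + 2*I*sqrt(7))/25 = 44/25 - 8*I*sqrt(7)/25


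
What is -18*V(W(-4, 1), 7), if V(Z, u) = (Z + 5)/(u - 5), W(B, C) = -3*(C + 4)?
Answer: 90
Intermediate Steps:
W(B, C) = -12 - 3*C (W(B, C) = -3*(4 + C) = -12 - 3*C)
V(Z, u) = (5 + Z)/(-5 + u)
-18*V(W(-4, 1), 7) = -18*(5 + (-12 - 3*1))/(-5 + 7) = -18*(5 + (-12 - 3))/2 = -9*(5 - 15) = -9*(-10) = -18*(-5) = 90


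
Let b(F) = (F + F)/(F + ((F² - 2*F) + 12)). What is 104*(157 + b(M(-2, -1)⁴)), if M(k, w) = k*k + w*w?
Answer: 1592061484/97503 ≈ 16328.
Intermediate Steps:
M(k, w) = k² + w²
b(F) = 2*F/(12 + F² - F) (b(F) = (2*F)/(F + (12 + F² - 2*F)) = (2*F)/(12 + F² - F) = 2*F/(12 + F² - F))
104*(157 + b(M(-2, -1)⁴)) = 104*(157 + 2*((-2)² + (-1)²)⁴/(12 + (((-2)² + (-1)²)⁴)² - ((-2)² + (-1)²)⁴)) = 104*(157 + 2*(4 + 1)⁴/(12 + ((4 + 1)⁴)² - (4 + 1)⁴)) = 104*(157 + 2*5⁴/(12 + (5⁴)² - 1*5⁴)) = 104*(157 + 2*625/(12 + 625² - 1*625)) = 104*(157 + 2*625/(12 + 390625 - 625)) = 104*(157 + 2*625/390012) = 104*(157 + 2*625*(1/390012)) = 104*(157 + 625/195006) = 104*(30616567/195006) = 1592061484/97503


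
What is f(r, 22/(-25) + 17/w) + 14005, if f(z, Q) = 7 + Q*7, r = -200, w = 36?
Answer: 12608231/900 ≈ 14009.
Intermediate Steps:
f(z, Q) = 7 + 7*Q
f(r, 22/(-25) + 17/w) + 14005 = (7 + 7*(22/(-25) + 17/36)) + 14005 = (7 + 7*(22*(-1/25) + 17*(1/36))) + 14005 = (7 + 7*(-22/25 + 17/36)) + 14005 = (7 + 7*(-367/900)) + 14005 = (7 - 2569/900) + 14005 = 3731/900 + 14005 = 12608231/900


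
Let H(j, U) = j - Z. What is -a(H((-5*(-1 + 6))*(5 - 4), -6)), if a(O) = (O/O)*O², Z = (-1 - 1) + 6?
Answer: -841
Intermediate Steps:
Z = 4 (Z = -2 + 6 = 4)
H(j, U) = -4 + j (H(j, U) = j - 1*4 = j - 4 = -4 + j)
a(O) = O² (a(O) = 1*O² = O²)
-a(H((-5*(-1 + 6))*(5 - 4), -6)) = -(-4 + (-5*(-1 + 6))*(5 - 4))² = -(-4 - 5*5*1)² = -(-4 - 25*1)² = -(-4 - 25)² = -1*(-29)² = -1*841 = -841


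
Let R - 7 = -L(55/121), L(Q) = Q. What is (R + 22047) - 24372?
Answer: -25503/11 ≈ -2318.5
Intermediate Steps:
R = 72/11 (R = 7 - 55/121 = 7 - 1*5/11 = 7 - 5/11 = 72/11 ≈ 6.5455)
(R + 22047) - 24372 = (72/11 + 22047) - 24372 = 242589/11 - 24372 = -25503/11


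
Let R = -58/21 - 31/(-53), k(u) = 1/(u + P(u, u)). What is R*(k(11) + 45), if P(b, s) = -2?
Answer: -140534/1431 ≈ -98.207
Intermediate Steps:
k(u) = 1/(-2 + u) (k(u) = 1/(u - 2) = 1/(-2 + u))
R = -2423/1113 (R = -58*1/21 - 31*(-1/53) = -58/21 + 31/53 = -2423/1113 ≈ -2.1770)
R*(k(11) + 45) = -2423*(1/(-2 + 11) + 45)/1113 = -2423*(1/9 + 45)/1113 = -2423*(⅑ + 45)/1113 = -2423/1113*406/9 = -140534/1431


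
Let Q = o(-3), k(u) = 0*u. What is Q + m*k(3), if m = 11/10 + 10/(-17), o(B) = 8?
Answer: 8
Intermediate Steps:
k(u) = 0
Q = 8
m = 87/170 (m = 11*(1/10) + 10*(-1/17) = 11/10 - 10/17 = 87/170 ≈ 0.51176)
Q + m*k(3) = 8 + (87/170)*0 = 8 + 0 = 8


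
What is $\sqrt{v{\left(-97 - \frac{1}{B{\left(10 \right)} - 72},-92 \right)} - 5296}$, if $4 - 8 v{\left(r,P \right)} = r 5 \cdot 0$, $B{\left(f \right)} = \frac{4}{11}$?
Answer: $\frac{i \sqrt{21182}}{2} \approx 72.77 i$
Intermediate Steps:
$B{\left(f \right)} = \frac{4}{11}$ ($B{\left(f \right)} = 4 \cdot \frac{1}{11} = \frac{4}{11}$)
$v{\left(r,P \right)} = \frac{1}{2}$ ($v{\left(r,P \right)} = \frac{1}{2} - \frac{r 5 \cdot 0}{8} = \frac{1}{2} - \frac{5 r 0}{8} = \frac{1}{2} - 0 = \frac{1}{2} + 0 = \frac{1}{2}$)
$\sqrt{v{\left(-97 - \frac{1}{B{\left(10 \right)} - 72},-92 \right)} - 5296} = \sqrt{\frac{1}{2} - 5296} = \sqrt{- \frac{10591}{2}} = \frac{i \sqrt{21182}}{2}$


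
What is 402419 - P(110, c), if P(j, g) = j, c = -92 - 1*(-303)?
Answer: 402309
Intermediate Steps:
c = 211 (c = -92 + 303 = 211)
402419 - P(110, c) = 402419 - 1*110 = 402419 - 110 = 402309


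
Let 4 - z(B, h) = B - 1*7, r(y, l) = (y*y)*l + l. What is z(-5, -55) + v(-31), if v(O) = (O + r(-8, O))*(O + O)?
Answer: 126868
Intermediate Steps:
r(y, l) = l + l*y**2 (r(y, l) = y**2*l + l = l*y**2 + l = l + l*y**2)
z(B, h) = 11 - B (z(B, h) = 4 - (B - 1*7) = 4 - (B - 7) = 4 - (-7 + B) = 4 + (7 - B) = 11 - B)
v(O) = 132*O**2 (v(O) = (O + O*(1 + (-8)**2))*(O + O) = (O + O*(1 + 64))*(2*O) = (O + O*65)*(2*O) = (O + 65*O)*(2*O) = (66*O)*(2*O) = 132*O**2)
z(-5, -55) + v(-31) = (11 - 1*(-5)) + 132*(-31)**2 = (11 + 5) + 132*961 = 16 + 126852 = 126868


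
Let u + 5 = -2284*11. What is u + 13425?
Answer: -11704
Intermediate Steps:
u = -25129 (u = -5 - 2284*11 = -5 - 25124 = -25129)
u + 13425 = -25129 + 13425 = -11704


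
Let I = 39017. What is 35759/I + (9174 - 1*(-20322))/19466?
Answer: 923465063/379752461 ≈ 2.4318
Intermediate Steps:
35759/I + (9174 - 1*(-20322))/19466 = 35759/39017 + (9174 - 1*(-20322))/19466 = 35759*(1/39017) + (9174 + 20322)*(1/19466) = 35759/39017 + 29496*(1/19466) = 35759/39017 + 14748/9733 = 923465063/379752461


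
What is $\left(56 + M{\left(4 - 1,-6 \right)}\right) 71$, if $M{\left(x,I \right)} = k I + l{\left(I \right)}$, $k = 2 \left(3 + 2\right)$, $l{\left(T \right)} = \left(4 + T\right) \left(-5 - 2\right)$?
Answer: $710$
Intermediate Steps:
$l{\left(T \right)} = -28 - 7 T$ ($l{\left(T \right)} = \left(4 + T\right) \left(-7\right) = -28 - 7 T$)
$k = 10$ ($k = 2 \cdot 5 = 10$)
$M{\left(x,I \right)} = -28 + 3 I$ ($M{\left(x,I \right)} = 10 I - \left(28 + 7 I\right) = -28 + 3 I$)
$\left(56 + M{\left(4 - 1,-6 \right)}\right) 71 = \left(56 + \left(-28 + 3 \left(-6\right)\right)\right) 71 = \left(56 - 46\right) 71 = 10 \cdot 71 = 710$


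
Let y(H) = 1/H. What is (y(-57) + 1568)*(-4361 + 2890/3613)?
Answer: -1407960393125/205941 ≈ -6.8367e+6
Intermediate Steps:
(y(-57) + 1568)*(-4361 + 2890/3613) = (1/(-57) + 1568)*(-4361 + 2890/3613) = (-1/57 + 1568)*(-4361 + 2890*(1/3613)) = 89375*(-4361 + 2890/3613)/57 = (89375/57)*(-15753403/3613) = -1407960393125/205941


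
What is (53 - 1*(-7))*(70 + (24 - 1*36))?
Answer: 3480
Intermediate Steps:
(53 - 1*(-7))*(70 + (24 - 1*36)) = (53 + 7)*(70 + (24 - 36)) = 60*(70 - 12) = 60*58 = 3480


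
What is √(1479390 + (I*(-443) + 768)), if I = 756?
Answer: 15*√5090 ≈ 1070.2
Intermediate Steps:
√(1479390 + (I*(-443) + 768)) = √(1479390 + (756*(-443) + 768)) = √(1479390 + (-334908 + 768)) = √(1479390 - 334140) = √1145250 = 15*√5090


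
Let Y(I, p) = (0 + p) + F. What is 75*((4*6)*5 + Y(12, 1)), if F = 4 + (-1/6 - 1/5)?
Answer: 18695/2 ≈ 9347.5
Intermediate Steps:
F = 109/30 (F = 4 + (-1*⅙ - 1*⅕) = 4 + (-⅙ - ⅕) = 4 - 11/30 = 109/30 ≈ 3.6333)
Y(I, p) = 109/30 + p (Y(I, p) = (0 + p) + 109/30 = p + 109/30 = 109/30 + p)
75*((4*6)*5 + Y(12, 1)) = 75*((4*6)*5 + (109/30 + 1)) = 75*(24*5 + 139/30) = 75*(120 + 139/30) = 75*(3739/30) = 18695/2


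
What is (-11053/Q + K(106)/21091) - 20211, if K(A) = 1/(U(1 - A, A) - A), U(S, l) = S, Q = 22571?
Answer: -2030152921222905/100445486771 ≈ -20212.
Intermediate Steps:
K(A) = 1/(1 - 2*A) (K(A) = 1/((1 - A) - A) = 1/(1 - 2*A))
(-11053/Q + K(106)/21091) - 20211 = (-11053/22571 - 1/(-1 + 2*106)/21091) - 20211 = (-11053*1/22571 - 1/(-1 + 212)*(1/21091)) - 20211 = (-11053/22571 - 1/211*(1/21091)) - 20211 = (-11053/22571 - 1*1/211*(1/21091)) - 20211 = (-11053/22571 - 1/211*1/21091) - 20211 = (-11053/22571 - 1/4450201) - 20211 = -49188094224/100445486771 - 20211 = -2030152921222905/100445486771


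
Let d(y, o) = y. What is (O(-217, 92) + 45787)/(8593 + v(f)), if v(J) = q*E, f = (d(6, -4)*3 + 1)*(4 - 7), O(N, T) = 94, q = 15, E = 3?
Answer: 45881/8638 ≈ 5.3115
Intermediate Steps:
f = -57 (f = (6*3 + 1)*(4 - 7) = (18 + 1)*(-3) = 19*(-3) = -57)
v(J) = 45 (v(J) = 15*3 = 45)
(O(-217, 92) + 45787)/(8593 + v(f)) = (94 + 45787)/(8593 + 45) = 45881/8638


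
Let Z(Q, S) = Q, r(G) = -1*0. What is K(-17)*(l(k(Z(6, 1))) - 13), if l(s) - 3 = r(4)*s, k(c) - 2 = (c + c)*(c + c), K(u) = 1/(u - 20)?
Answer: 10/37 ≈ 0.27027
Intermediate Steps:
r(G) = 0
K(u) = 1/(-20 + u)
k(c) = 2 + 4*c**2 (k(c) = 2 + (c + c)*(c + c) = 2 + (2*c)*(2*c) = 2 + 4*c**2)
l(s) = 3 (l(s) = 3 + 0*s = 3 + 0 = 3)
K(-17)*(l(k(Z(6, 1))) - 13) = (3 - 13)/(-20 - 17) = -10/(-37) = -1/37*(-10) = 10/37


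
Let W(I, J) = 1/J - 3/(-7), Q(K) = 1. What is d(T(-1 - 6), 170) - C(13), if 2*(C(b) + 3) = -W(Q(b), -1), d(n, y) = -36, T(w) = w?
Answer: -233/7 ≈ -33.286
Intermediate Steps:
W(I, J) = 3/7 + 1/J (W(I, J) = 1/J - 3*(-⅐) = 1/J + 3/7 = 3/7 + 1/J)
C(b) = -19/7 (C(b) = -3 + (-(3/7 + 1/(-1)))/2 = -3 + (-(3/7 - 1))/2 = -3 + (-1*(-4/7))/2 = -3 + (½)*(4/7) = -3 + 2/7 = -19/7)
d(T(-1 - 6), 170) - C(13) = -36 - 1*(-19/7) = -36 + 19/7 = -233/7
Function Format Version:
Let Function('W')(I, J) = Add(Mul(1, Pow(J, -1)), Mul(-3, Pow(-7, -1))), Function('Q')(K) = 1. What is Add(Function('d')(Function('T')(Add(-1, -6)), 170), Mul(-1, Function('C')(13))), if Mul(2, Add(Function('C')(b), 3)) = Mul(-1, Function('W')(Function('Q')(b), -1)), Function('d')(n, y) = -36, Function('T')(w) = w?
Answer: Rational(-233, 7) ≈ -33.286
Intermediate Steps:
Function('W')(I, J) = Add(Rational(3, 7), Pow(J, -1)) (Function('W')(I, J) = Add(Pow(J, -1), Mul(-3, Rational(-1, 7))) = Add(Pow(J, -1), Rational(3, 7)) = Add(Rational(3, 7), Pow(J, -1)))
Function('C')(b) = Rational(-19, 7) (Function('C')(b) = Add(-3, Mul(Rational(1, 2), Mul(-1, Add(Rational(3, 7), Pow(-1, -1))))) = Add(-3, Mul(Rational(1, 2), Mul(-1, Add(Rational(3, 7), -1)))) = Add(-3, Mul(Rational(1, 2), Mul(-1, Rational(-4, 7)))) = Add(-3, Mul(Rational(1, 2), Rational(4, 7))) = Add(-3, Rational(2, 7)) = Rational(-19, 7))
Add(Function('d')(Function('T')(Add(-1, -6)), 170), Mul(-1, Function('C')(13))) = Add(-36, Mul(-1, Rational(-19, 7))) = Add(-36, Rational(19, 7)) = Rational(-233, 7)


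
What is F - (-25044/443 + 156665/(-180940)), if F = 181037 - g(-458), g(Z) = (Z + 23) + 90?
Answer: 2908706527279/16031284 ≈ 1.8144e+5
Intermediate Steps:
g(Z) = 113 + Z (g(Z) = (23 + Z) + 90 = 113 + Z)
F = 181382 (F = 181037 - (113 - 458) = 181037 - 1*(-345) = 181037 + 345 = 181382)
F - (-25044/443 + 156665/(-180940)) = 181382 - (-25044/443 + 156665/(-180940)) = 181382 - (-25044*1/443 + 156665*(-1/180940)) = 181382 - (-25044/443 - 31333/36188) = 181382 - 1*(-920172791/16031284) = 181382 + 920172791/16031284 = 2908706527279/16031284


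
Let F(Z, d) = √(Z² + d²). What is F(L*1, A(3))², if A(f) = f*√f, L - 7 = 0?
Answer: 76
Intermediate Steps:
L = 7 (L = 7 + 0 = 7)
A(f) = f^(3/2)
F(L*1, A(3))² = (√((7*1)² + (3^(3/2))²))² = (√(7² + (3*√3)²))² = (√(49 + 27))² = (√76)² = (2*√19)² = 76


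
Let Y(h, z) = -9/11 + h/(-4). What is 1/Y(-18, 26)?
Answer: 22/81 ≈ 0.27161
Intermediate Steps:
Y(h, z) = -9/11 - h/4 (Y(h, z) = -9*1/11 + h*(-¼) = -9/11 - h/4)
1/Y(-18, 26) = 1/(-9/11 - ¼*(-18)) = 1/(-9/11 + 9/2) = 1/(81/22) = 22/81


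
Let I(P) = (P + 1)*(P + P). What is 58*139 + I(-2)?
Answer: 8066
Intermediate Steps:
I(P) = 2*P*(1 + P) (I(P) = (1 + P)*(2*P) = 2*P*(1 + P))
58*139 + I(-2) = 58*139 + 2*(-2)*(1 - 2) = 8062 + 2*(-2)*(-1) = 8062 + 4 = 8066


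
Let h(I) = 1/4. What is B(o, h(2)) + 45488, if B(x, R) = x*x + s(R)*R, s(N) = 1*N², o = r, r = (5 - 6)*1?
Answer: 2911297/64 ≈ 45489.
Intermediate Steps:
h(I) = ¼
r = -1 (r = -1*1 = -1)
o = -1
s(N) = N²
B(x, R) = R³ + x² (B(x, R) = x*x + R²*R = x² + R³ = R³ + x²)
B(o, h(2)) + 45488 = ((¼)³ + (-1)²) + 45488 = (1/64 + 1) + 45488 = 65/64 + 45488 = 2911297/64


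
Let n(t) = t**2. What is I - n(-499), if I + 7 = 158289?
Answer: -90719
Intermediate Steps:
I = 158282 (I = -7 + 158289 = 158282)
I - n(-499) = 158282 - 1*(-499)**2 = 158282 - 1*249001 = 158282 - 249001 = -90719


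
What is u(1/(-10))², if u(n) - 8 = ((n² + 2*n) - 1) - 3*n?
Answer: 505521/10000 ≈ 50.552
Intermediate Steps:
u(n) = 7 + n² - n (u(n) = 8 + (((n² + 2*n) - 1) - 3*n) = 8 + ((-1 + n² + 2*n) - 3*n) = 8 + (-1 + n² - n) = 7 + n² - n)
u(1/(-10))² = (7 + (1/(-10))² - 1/(-10))² = (7 + (-⅒)² - 1*(-⅒))² = (7 + 1/100 + ⅒)² = (711/100)² = 505521/10000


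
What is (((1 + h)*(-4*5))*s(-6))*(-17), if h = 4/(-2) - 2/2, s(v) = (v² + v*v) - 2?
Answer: -47600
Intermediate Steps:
s(v) = -2 + 2*v² (s(v) = (v² + v²) - 2 = 2*v² - 2 = -2 + 2*v²)
h = -3 (h = 4*(-½) - 2*½ = -2 - 1 = -3)
(((1 + h)*(-4*5))*s(-6))*(-17) = (((1 - 3)*(-4*5))*(-2 + 2*(-6)²))*(-17) = ((-2*(-20))*(-2 + 2*36))*(-17) = (40*(-2 + 72))*(-17) = (40*70)*(-17) = 2800*(-17) = -47600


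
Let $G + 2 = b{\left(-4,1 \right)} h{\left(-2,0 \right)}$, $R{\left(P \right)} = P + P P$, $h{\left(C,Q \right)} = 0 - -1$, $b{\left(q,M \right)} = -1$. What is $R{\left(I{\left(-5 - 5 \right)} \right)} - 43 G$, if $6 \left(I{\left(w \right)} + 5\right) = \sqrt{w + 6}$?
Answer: $\frac{1340}{9} - 3 i \approx 148.89 - 3.0 i$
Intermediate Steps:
$h{\left(C,Q \right)} = 1$ ($h{\left(C,Q \right)} = 0 + 1 = 1$)
$I{\left(w \right)} = -5 + \frac{\sqrt{6 + w}}{6}$ ($I{\left(w \right)} = -5 + \frac{\sqrt{w + 6}}{6} = -5 + \frac{\sqrt{6 + w}}{6}$)
$R{\left(P \right)} = P + P^{2}$
$G = -3$ ($G = -2 - 1 = -3$)
$R{\left(I{\left(-5 - 5 \right)} \right)} - 43 G = \left(-5 + \frac{\sqrt{6 - 10}}{6}\right) \left(1 - \left(5 - \frac{\sqrt{6 - 10}}{6}\right)\right) - -129 = \left(-5 + \frac{\sqrt{6 - 10}}{6}\right) \left(1 - \left(5 - \frac{\sqrt{6 - 10}}{6}\right)\right) + 129 = \left(-5 + \frac{\sqrt{-4}}{6}\right) \left(1 - \left(5 - \frac{\sqrt{-4}}{6}\right)\right) + 129 = \left(-5 + \frac{2 i}{6}\right) \left(1 - \left(5 - \frac{2 i}{6}\right)\right) + 129 = \left(-5 + \frac{i}{3}\right) \left(1 - \left(5 - \frac{i}{3}\right)\right) + 129 = \left(-5 + \frac{i}{3}\right) \left(-4 + \frac{i}{3}\right) + 129 = 129 + \left(-5 + \frac{i}{3}\right) \left(-4 + \frac{i}{3}\right)$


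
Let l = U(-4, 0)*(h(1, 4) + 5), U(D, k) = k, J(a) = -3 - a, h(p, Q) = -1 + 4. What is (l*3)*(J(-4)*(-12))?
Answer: 0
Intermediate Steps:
h(p, Q) = 3
l = 0 (l = 0*(3 + 5) = 0*8 = 0)
(l*3)*(J(-4)*(-12)) = (0*3)*((-3 - 1*(-4))*(-12)) = 0*((-3 + 4)*(-12)) = 0*(1*(-12)) = 0*(-12) = 0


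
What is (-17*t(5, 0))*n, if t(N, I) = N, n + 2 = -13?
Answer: 1275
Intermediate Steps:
n = -15 (n = -2 - 13 = -15)
(-17*t(5, 0))*n = -17*5*(-15) = -85*(-15) = 1275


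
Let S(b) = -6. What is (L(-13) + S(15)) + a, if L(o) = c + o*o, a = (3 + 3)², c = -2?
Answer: 197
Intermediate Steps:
a = 36 (a = 6² = 36)
L(o) = -2 + o² (L(o) = -2 + o*o = -2 + o²)
(L(-13) + S(15)) + a = ((-2 + (-13)²) - 6) + 36 = ((-2 + 169) - 6) + 36 = (167 - 6) + 36 = 161 + 36 = 197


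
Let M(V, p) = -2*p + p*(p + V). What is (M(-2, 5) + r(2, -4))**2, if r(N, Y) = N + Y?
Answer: 9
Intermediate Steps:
M(V, p) = -2*p + p*(V + p)
(M(-2, 5) + r(2, -4))**2 = (5*(-2 - 2 + 5) + (2 - 4))**2 = (5*1 - 2)**2 = (5 - 2)**2 = 3**2 = 9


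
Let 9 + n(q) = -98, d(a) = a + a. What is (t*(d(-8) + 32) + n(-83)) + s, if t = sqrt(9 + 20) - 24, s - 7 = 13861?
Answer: 13377 + 16*sqrt(29) ≈ 13463.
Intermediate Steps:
s = 13868 (s = 7 + 13861 = 13868)
d(a) = 2*a
n(q) = -107 (n(q) = -9 - 98 = -107)
t = -24 + sqrt(29) (t = sqrt(29) - 24 = -24 + sqrt(29) ≈ -18.615)
(t*(d(-8) + 32) + n(-83)) + s = ((-24 + sqrt(29))*(2*(-8) + 32) - 107) + 13868 = ((-24 + sqrt(29))*(-16 + 32) - 107) + 13868 = ((-24 + sqrt(29))*16 - 107) + 13868 = ((-384 + 16*sqrt(29)) - 107) + 13868 = (-491 + 16*sqrt(29)) + 13868 = 13377 + 16*sqrt(29)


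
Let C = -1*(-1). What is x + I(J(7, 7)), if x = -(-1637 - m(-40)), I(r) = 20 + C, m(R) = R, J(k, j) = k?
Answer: 1618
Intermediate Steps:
C = 1
I(r) = 21 (I(r) = 20 + 1 = 21)
x = 1597 (x = -(-1637 - 1*(-40)) = -(-1637 + 40) = -1*(-1597) = 1597)
x + I(J(7, 7)) = 1597 + 21 = 1618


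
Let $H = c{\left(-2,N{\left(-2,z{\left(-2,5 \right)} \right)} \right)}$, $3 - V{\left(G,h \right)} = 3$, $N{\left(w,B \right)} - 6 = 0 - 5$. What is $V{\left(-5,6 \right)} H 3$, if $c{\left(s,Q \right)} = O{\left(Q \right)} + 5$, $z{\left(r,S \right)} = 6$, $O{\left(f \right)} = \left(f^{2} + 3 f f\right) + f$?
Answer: $0$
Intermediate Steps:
$O{\left(f \right)} = f + 4 f^{2}$ ($O{\left(f \right)} = \left(f^{2} + 3 f^{2}\right) + f = 4 f^{2} + f = f + 4 f^{2}$)
$N{\left(w,B \right)} = 1$ ($N{\left(w,B \right)} = 6 + \left(0 - 5\right) = 6 - 5 = 1$)
$c{\left(s,Q \right)} = 5 + Q \left(1 + 4 Q\right)$ ($c{\left(s,Q \right)} = Q \left(1 + 4 Q\right) + 5 = 5 + Q \left(1 + 4 Q\right)$)
$V{\left(G,h \right)} = 0$ ($V{\left(G,h \right)} = 3 - 3 = 0$)
$H = 10$ ($H = 5 + 1 \left(1 + 4 \cdot 1\right) = 5 + 1 \left(1 + 4\right) = 5 + 1 \cdot 5 = 5 + 5 = 10$)
$V{\left(-5,6 \right)} H 3 = 0 \cdot 10 \cdot 3 = 0 \cdot 3 = 0$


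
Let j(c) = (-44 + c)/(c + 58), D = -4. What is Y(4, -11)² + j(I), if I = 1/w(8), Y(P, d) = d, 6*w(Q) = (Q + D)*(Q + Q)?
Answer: 223534/1859 ≈ 120.24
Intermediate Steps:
w(Q) = Q*(-4 + Q)/3 (w(Q) = ((Q - 4)*(Q + Q))/6 = ((-4 + Q)*(2*Q))/6 = (2*Q*(-4 + Q))/6 = Q*(-4 + Q)/3)
I = 3/32 (I = 1/((⅓)*8*(-4 + 8)) = 1/((⅓)*8*4) = 1/(32/3) = 3/32 ≈ 0.093750)
j(c) = (-44 + c)/(58 + c)
Y(4, -11)² + j(I) = (-11)² + (-44 + 3/32)/(58 + 3/32) = 121 - 1405/32/(1859/32) = 121 + (32/1859)*(-1405/32) = 121 - 1405/1859 = 223534/1859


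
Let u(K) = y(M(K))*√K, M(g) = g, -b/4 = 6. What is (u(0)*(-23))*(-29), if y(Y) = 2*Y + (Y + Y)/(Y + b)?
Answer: 0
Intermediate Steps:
b = -24 (b = -4*6 = -24)
y(Y) = 2*Y + 2*Y/(-24 + Y) (y(Y) = 2*Y + (Y + Y)/(Y - 24) = 2*Y + (2*Y)/(-24 + Y) = 2*Y + 2*Y/(-24 + Y))
u(K) = 2*K^(3/2)*(-23 + K)/(-24 + K) (u(K) = (2*K*(-23 + K)/(-24 + K))*√K = 2*K^(3/2)*(-23 + K)/(-24 + K))
(u(0)*(-23))*(-29) = ((2*0^(3/2)*(-23 + 0)/(-24 + 0))*(-23))*(-29) = ((2*0*(-23)/(-24))*(-23))*(-29) = ((2*0*(-1/24)*(-23))*(-23))*(-29) = (0*(-23))*(-29) = 0*(-29) = 0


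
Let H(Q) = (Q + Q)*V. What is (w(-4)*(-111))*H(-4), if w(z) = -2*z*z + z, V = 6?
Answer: -191808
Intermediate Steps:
w(z) = z - 2*z² (w(z) = -2*z² + z = z - 2*z²)
H(Q) = 12*Q (H(Q) = (Q + Q)*6 = (2*Q)*6 = 12*Q)
(w(-4)*(-111))*H(-4) = (-4*(1 - 2*(-4))*(-111))*(12*(-4)) = (-4*(1 + 8)*(-111))*(-48) = (-4*9*(-111))*(-48) = -36*(-111)*(-48) = 3996*(-48) = -191808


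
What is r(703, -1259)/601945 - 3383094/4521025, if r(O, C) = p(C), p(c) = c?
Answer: -408425697661/544281678725 ≈ -0.75039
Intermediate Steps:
r(O, C) = C
r(703, -1259)/601945 - 3383094/4521025 = -1259/601945 - 3383094/4521025 = -408425697661/544281678725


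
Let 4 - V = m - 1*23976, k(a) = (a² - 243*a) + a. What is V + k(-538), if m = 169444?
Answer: 274176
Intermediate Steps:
k(a) = a² - 242*a
V = -145464 (V = 4 - (169444 - 1*23976) = 4 - (169444 - 23976) = 4 - 1*145468 = 4 - 145468 = -145464)
V + k(-538) = -145464 - 538*(-242 - 538) = -145464 - 538*(-780) = -145464 + 419640 = 274176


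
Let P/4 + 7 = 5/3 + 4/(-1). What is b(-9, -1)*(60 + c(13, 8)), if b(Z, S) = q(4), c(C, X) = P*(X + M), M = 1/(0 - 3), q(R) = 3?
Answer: -2036/3 ≈ -678.67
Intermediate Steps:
M = -⅓ (M = 1/(-3) = -⅓ ≈ -0.33333)
P = -112/3 (P = -28 + 4*(5/3 + 4/(-1)) = -28 + 4*(5*(⅓) + 4*(-1)) = -28 + 4*(5/3 - 4) = -28 + 4*(-7/3) = -28 - 28/3 = -112/3 ≈ -37.333)
c(C, X) = 112/9 - 112*X/3 (c(C, X) = -112*(X - ⅓)/3 = -112*(-⅓ + X)/3 = 112/9 - 112*X/3)
b(Z, S) = 3
b(-9, -1)*(60 + c(13, 8)) = 3*(60 + (112/9 - 112/3*8)) = 3*(60 + (112/9 - 896/3)) = 3*(60 - 2576/9) = 3*(-2036/9) = -2036/3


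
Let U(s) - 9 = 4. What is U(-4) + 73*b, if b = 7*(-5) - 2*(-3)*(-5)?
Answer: -4732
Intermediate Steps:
b = -65 (b = -35 + 6*(-5) = -35 - 30 = -65)
U(s) = 13 (U(s) = 9 + 4 = 13)
U(-4) + 73*b = 13 + 73*(-65) = 13 - 4745 = -4732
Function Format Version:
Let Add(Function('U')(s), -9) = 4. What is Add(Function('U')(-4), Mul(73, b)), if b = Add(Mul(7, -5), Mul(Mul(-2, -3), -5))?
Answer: -4732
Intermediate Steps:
b = -65 (b = Add(-35, Mul(6, -5)) = Add(-35, -30) = -65)
Function('U')(s) = 13 (Function('U')(s) = Add(9, 4) = 13)
Add(Function('U')(-4), Mul(73, b)) = Add(13, Mul(73, -65)) = Add(13, -4745) = -4732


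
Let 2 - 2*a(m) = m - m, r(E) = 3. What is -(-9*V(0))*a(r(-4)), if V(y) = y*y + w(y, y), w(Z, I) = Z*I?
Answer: 0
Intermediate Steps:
a(m) = 1 (a(m) = 1 - (m - m)/2 = 1 - 1/2*0 = 1 + 0 = 1)
w(Z, I) = I*Z
V(y) = 2*y**2 (V(y) = y*y + y*y = y**2 + y**2 = 2*y**2)
-(-9*V(0))*a(r(-4)) = -(-18*0**2) = -(-18*0) = -(-9*0) = -0 = -1*0 = 0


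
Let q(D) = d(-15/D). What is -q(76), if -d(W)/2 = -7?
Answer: -14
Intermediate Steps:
d(W) = 14 (d(W) = -2*(-7) = 14)
q(D) = 14
-q(76) = -1*14 = -14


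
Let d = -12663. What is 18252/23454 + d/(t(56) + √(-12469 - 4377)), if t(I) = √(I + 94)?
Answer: 1014/1303 - 12663/(5*√6 + I*√16846) ≈ -8.3468 + 96.703*I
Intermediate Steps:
t(I) = √(94 + I)
18252/23454 + d/(t(56) + √(-12469 - 4377)) = 18252/23454 - 12663/(√(94 + 56) + √(-12469 - 4377)) = 18252*(1/23454) - 12663/(√150 + √(-16846)) = 1014/1303 - 12663/(5*√6 + I*√16846)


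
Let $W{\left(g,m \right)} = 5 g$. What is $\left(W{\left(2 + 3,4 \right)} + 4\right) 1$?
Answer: $29$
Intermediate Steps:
$\left(W{\left(2 + 3,4 \right)} + 4\right) 1 = \left(5 \left(2 + 3\right) + 4\right) 1 = \left(5 \cdot 5 + 4\right) 1 = \left(25 + 4\right) 1 = 29 \cdot 1 = 29$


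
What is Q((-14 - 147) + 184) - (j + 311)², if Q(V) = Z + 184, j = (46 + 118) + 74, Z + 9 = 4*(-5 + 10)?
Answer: -301206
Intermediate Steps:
Z = 11 (Z = -9 + 4*(-5 + 10) = -9 + 4*5 = -9 + 20 = 11)
j = 238 (j = 164 + 74 = 238)
Q(V) = 195 (Q(V) = 11 + 184 = 195)
Q((-14 - 147) + 184) - (j + 311)² = 195 - (238 + 311)² = 195 - 1*549² = 195 - 1*301401 = 195 - 301401 = -301206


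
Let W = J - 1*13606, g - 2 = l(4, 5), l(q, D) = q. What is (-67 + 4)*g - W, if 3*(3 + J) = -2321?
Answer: 42014/3 ≈ 14005.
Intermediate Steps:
J = -2330/3 (J = -3 + (1/3)*(-2321) = -3 - 2321/3 = -2330/3 ≈ -776.67)
g = 6 (g = 2 + 4 = 6)
W = -43148/3 (W = -2330/3 - 1*13606 = -2330/3 - 13606 = -43148/3 ≈ -14383.)
(-67 + 4)*g - W = (-67 + 4)*6 - 1*(-43148/3) = -63*6 + 43148/3 = -378 + 43148/3 = 42014/3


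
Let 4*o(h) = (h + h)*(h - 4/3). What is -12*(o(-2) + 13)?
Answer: -196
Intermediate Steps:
o(h) = h*(-4/3 + h)/2 (o(h) = ((h + h)*(h - 4/3))/4 = ((2*h)*(h - 4*1/3))/4 = ((2*h)*(h - 4/3))/4 = ((2*h)*(-4/3 + h))/4 = (2*h*(-4/3 + h))/4 = h*(-4/3 + h)/2)
-12*(o(-2) + 13) = -12*((1/6)*(-2)*(-4 + 3*(-2)) + 13) = -12*((1/6)*(-2)*(-4 - 6) + 13) = -12*((1/6)*(-2)*(-10) + 13) = -12*(10/3 + 13) = -12*49/3 = -196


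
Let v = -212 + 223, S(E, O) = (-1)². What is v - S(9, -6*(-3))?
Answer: 10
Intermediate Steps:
S(E, O) = 1
v = 11
v - S(9, -6*(-3)) = 11 - 1*1 = 11 - 1 = 10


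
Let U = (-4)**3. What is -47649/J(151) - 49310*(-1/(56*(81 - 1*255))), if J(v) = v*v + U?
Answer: -264242221/36924888 ≈ -7.1562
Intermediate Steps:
U = -64
J(v) = -64 + v**2 (J(v) = v*v - 64 = v**2 - 64 = -64 + v**2)
-47649/J(151) - 49310*(-1/(56*(81 - 1*255))) = -47649/(-64 + 151**2) - 49310*(-1/(56*(81 - 1*255))) = -47649/(-64 + 22801) - 49310*(-1/(56*(81 - 255))) = -47649/22737 - 49310/((-56*(-174))) = -47649*1/22737 - 49310/9744 = -15883/7579 - 49310*1/9744 = -15883/7579 - 24655/4872 = -264242221/36924888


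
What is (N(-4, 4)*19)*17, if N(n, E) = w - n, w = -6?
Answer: -646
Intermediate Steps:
N(n, E) = -6 - n
(N(-4, 4)*19)*17 = ((-6 - 1*(-4))*19)*17 = ((-6 + 4)*19)*17 = -2*19*17 = -38*17 = -646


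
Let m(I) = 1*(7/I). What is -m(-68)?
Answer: 7/68 ≈ 0.10294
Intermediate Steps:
m(I) = 7/I
-m(-68) = -7/(-68) = -7*(-1)/68 = -1*(-7/68) = 7/68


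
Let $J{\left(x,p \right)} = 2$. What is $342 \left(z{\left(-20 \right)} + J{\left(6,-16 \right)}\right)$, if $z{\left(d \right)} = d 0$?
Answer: $684$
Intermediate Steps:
$z{\left(d \right)} = 0$
$342 \left(z{\left(-20 \right)} + J{\left(6,-16 \right)}\right) = 342 \left(0 + 2\right) = 342 \cdot 2 = 684$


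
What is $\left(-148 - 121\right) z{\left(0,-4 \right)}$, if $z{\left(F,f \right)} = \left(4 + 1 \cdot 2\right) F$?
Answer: $0$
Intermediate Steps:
$z{\left(F,f \right)} = 6 F$ ($z{\left(F,f \right)} = \left(4 + 2\right) F = 6 F$)
$\left(-148 - 121\right) z{\left(0,-4 \right)} = \left(-148 - 121\right) 6 \cdot 0 = \left(-269\right) 0 = 0$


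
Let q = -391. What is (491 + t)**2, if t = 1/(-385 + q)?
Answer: 145172430225/602176 ≈ 2.4108e+5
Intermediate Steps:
t = -1/776 (t = 1/(-385 - 391) = 1/(-776) = -1/776 ≈ -0.0012887)
(491 + t)**2 = (491 - 1/776)**2 = (381015/776)**2 = 145172430225/602176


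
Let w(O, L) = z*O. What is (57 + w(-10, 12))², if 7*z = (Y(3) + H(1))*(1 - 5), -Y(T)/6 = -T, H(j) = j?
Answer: 1343281/49 ≈ 27414.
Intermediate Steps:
Y(T) = 6*T (Y(T) = -(-6)*T = 6*T)
z = -76/7 (z = ((6*3 + 1)*(1 - 5))/7 = ((18 + 1)*(-4))/7 = (19*(-4))/7 = (⅐)*(-76) = -76/7 ≈ -10.857)
w(O, L) = -76*O/7
(57 + w(-10, 12))² = (57 - 76/7*(-10))² = (57 + 760/7)² = (1159/7)² = 1343281/49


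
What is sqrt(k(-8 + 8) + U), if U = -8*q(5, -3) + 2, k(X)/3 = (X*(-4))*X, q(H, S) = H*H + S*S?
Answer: 3*I*sqrt(30) ≈ 16.432*I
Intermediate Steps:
q(H, S) = H**2 + S**2
k(X) = -12*X**2 (k(X) = 3*((X*(-4))*X) = 3*((-4*X)*X) = 3*(-4*X**2) = -12*X**2)
U = -270 (U = -8*(5**2 + (-3)**2) + 2 = -8*(25 + 9) + 2 = -8*34 + 2 = -272 + 2 = -270)
sqrt(k(-8 + 8) + U) = sqrt(-12*(-8 + 8)**2 - 270) = sqrt(-12*0**2 - 270) = sqrt(-12*0 - 270) = sqrt(0 - 270) = sqrt(-270) = 3*I*sqrt(30)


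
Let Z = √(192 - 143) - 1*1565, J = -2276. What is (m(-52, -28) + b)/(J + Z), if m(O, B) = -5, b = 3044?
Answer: -1013/1278 ≈ -0.79264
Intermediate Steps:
Z = -1558 (Z = √49 - 1565 = 7 - 1565 = -1558)
(m(-52, -28) + b)/(J + Z) = (-5 + 3044)/(-2276 - 1558) = 3039/(-3834) = 3039*(-1/3834) = -1013/1278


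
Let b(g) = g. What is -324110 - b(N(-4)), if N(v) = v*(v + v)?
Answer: -324142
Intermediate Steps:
N(v) = 2*v**2 (N(v) = v*(2*v) = 2*v**2)
-324110 - b(N(-4)) = -324110 - 2*(-4)**2 = -324110 - 2*16 = -324110 - 1*32 = -324110 - 32 = -324142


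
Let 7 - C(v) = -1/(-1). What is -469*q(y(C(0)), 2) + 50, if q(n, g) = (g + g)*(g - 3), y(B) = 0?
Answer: 1926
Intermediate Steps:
C(v) = 6 (C(v) = 7 - (-1)/(-1) = 7 - (-1)*(-1) = 7 - 1*1 = 7 - 1 = 6)
q(n, g) = 2*g*(-3 + g) (q(n, g) = (2*g)*(-3 + g) = 2*g*(-3 + g))
-469*q(y(C(0)), 2) + 50 = -938*2*(-3 + 2) + 50 = -938*2*(-1) + 50 = -469*(-4) + 50 = 1876 + 50 = 1926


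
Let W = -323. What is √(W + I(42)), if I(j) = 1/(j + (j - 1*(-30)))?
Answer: I*√4197594/114 ≈ 17.972*I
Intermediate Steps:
I(j) = 1/(30 + 2*j) (I(j) = 1/(j + (j + 30)) = 1/(j + (30 + j)) = 1/(30 + 2*j))
√(W + I(42)) = √(-323 + 1/(2*(15 + 42))) = √(-323 + (½)/57) = √(-323 + (½)*(1/57)) = √(-323 + 1/114) = √(-36821/114) = I*√4197594/114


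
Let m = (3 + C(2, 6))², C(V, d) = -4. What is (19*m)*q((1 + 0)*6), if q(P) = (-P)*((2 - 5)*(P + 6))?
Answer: 4104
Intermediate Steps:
m = 1 (m = (3 - 4)² = (-1)² = 1)
q(P) = -P*(-18 - 3*P) (q(P) = (-P)*(-3*(6 + P)) = (-P)*(-18 - 3*P) = -P*(-18 - 3*P))
(19*m)*q((1 + 0)*6) = (19*1)*(3*((1 + 0)*6)*(6 + (1 + 0)*6)) = 19*(3*(1*6)*(6 + 1*6)) = 19*(3*6*(6 + 6)) = 19*(3*6*12) = 19*216 = 4104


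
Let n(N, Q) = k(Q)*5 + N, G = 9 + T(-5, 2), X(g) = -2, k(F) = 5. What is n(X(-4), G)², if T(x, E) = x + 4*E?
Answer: 529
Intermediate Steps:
G = 12 (G = 9 + (-5 + 4*2) = 9 + (-5 + 8) = 9 + 3 = 12)
n(N, Q) = 25 + N (n(N, Q) = 5*5 + N = 25 + N)
n(X(-4), G)² = (25 - 2)² = 23² = 529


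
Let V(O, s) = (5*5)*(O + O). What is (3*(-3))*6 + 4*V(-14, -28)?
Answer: -2854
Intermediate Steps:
V(O, s) = 50*O (V(O, s) = 25*(2*O) = 50*O)
(3*(-3))*6 + 4*V(-14, -28) = (3*(-3))*6 + 4*(50*(-14)) = -9*6 + 4*(-700) = -54 - 2800 = -2854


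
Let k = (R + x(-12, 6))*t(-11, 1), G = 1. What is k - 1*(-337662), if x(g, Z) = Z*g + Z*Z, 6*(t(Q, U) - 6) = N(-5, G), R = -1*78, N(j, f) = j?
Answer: 337073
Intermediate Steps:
R = -78
t(Q, U) = 31/6 (t(Q, U) = 6 + (⅙)*(-5) = 6 - ⅚ = 31/6)
x(g, Z) = Z² + Z*g (x(g, Z) = Z*g + Z² = Z² + Z*g)
k = -589 (k = (-78 + 6*(6 - 12))*(31/6) = (-78 + 6*(-6))*(31/6) = (-78 - 36)*(31/6) = -114*31/6 = -589)
k - 1*(-337662) = -589 - 1*(-337662) = -589 + 337662 = 337073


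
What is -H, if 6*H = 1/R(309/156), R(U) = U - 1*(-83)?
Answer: -26/13257 ≈ -0.0019612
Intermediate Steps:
R(U) = 83 + U (R(U) = U + 83 = 83 + U)
H = 26/13257 (H = 1/(6*(83 + 309/156)) = 1/(6*(83 + 309*(1/156))) = 1/(6*(83 + 103/52)) = 1/(6*(4419/52)) = (⅙)*(52/4419) = 26/13257 ≈ 0.0019612)
-H = -1*26/13257 = -26/13257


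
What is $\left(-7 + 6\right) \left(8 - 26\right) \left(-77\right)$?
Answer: $-1386$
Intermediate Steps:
$\left(-7 + 6\right) \left(8 - 26\right) \left(-77\right) = \left(-1\right) \left(-18\right) \left(-77\right) = 18 \left(-77\right) = -1386$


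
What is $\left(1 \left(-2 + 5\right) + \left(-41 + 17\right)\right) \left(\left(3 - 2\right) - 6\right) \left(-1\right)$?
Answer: $-105$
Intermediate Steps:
$\left(1 \left(-2 + 5\right) + \left(-41 + 17\right)\right) \left(\left(3 - 2\right) - 6\right) \left(-1\right) = \left(1 \cdot 3 - 24\right) \left(\left(3 - 2\right) - 6\right) \left(-1\right) = \left(3 - 24\right) \left(1 - 6\right) \left(-1\right) = - 21 \left(\left(-5\right) \left(-1\right)\right) = \left(-21\right) 5 = -105$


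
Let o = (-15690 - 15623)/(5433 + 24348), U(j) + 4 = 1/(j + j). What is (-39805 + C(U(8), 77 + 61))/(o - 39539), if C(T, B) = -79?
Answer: 296946351/294385568 ≈ 1.0087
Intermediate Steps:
U(j) = -4 + 1/(2*j) (U(j) = -4 + 1/(j + j) = -4 + 1/(2*j))
o = -31313/29781 ≈ -1.0514
(-39805 + C(U(8), 77 + 61))/(o - 39539) = (-39805 - 79)/(-31313/29781 - 39539) = -39884/(-1177542272/29781) = -39884*(-29781/1177542272) = 296946351/294385568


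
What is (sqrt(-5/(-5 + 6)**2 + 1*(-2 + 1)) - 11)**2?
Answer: (11 - I*sqrt(6))**2 ≈ 115.0 - 53.889*I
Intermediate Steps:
(sqrt(-5/(-5 + 6)**2 + 1*(-2 + 1)) - 11)**2 = (sqrt(-5/(1**2) + 1*(-1)) - 11)**2 = (sqrt(-5/1 - 1) - 11)**2 = (sqrt(-5*1 - 1) - 11)**2 = (sqrt(-5 - 1) - 11)**2 = (sqrt(-6) - 11)**2 = (I*sqrt(6) - 11)**2 = (-11 + I*sqrt(6))**2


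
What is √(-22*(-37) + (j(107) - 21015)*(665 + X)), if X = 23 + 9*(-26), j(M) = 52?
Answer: 14*I*√48553 ≈ 3084.9*I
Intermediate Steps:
X = -211 (X = 23 - 234 = -211)
√(-22*(-37) + (j(107) - 21015)*(665 + X)) = √(-22*(-37) + (52 - 21015)*(665 - 211)) = √(814 - 20963*454) = √(814 - 9517202) = √(-9516388) = 14*I*√48553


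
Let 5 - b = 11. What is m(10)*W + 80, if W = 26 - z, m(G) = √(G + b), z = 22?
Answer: 88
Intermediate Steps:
b = -6 (b = 5 - 1*11 = 5 - 11 = -6)
m(G) = √(-6 + G) (m(G) = √(G - 6) = √(-6 + G))
W = 4 (W = 26 - 1*22 = 26 - 22 = 4)
m(10)*W + 80 = √(-6 + 10)*4 + 80 = √4*4 + 80 = 2*4 + 80 = 8 + 80 = 88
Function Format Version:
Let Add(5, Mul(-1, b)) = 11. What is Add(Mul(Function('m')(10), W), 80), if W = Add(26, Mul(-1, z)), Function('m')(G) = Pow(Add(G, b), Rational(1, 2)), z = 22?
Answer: 88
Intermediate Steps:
b = -6 (b = Add(5, Mul(-1, 11)) = Add(5, -11) = -6)
Function('m')(G) = Pow(Add(-6, G), Rational(1, 2)) (Function('m')(G) = Pow(Add(G, -6), Rational(1, 2)) = Pow(Add(-6, G), Rational(1, 2)))
W = 4 (W = Add(26, Mul(-1, 22)) = Add(26, -22) = 4)
Add(Mul(Function('m')(10), W), 80) = Add(Mul(Pow(Add(-6, 10), Rational(1, 2)), 4), 80) = Add(Mul(Pow(4, Rational(1, 2)), 4), 80) = Add(Mul(2, 4), 80) = Add(8, 80) = 88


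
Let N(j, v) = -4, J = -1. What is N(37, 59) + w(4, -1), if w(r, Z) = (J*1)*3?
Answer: -7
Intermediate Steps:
w(r, Z) = -3 (w(r, Z) = -1*1*3 = -1*3 = -3)
N(37, 59) + w(4, -1) = -4 - 3 = -7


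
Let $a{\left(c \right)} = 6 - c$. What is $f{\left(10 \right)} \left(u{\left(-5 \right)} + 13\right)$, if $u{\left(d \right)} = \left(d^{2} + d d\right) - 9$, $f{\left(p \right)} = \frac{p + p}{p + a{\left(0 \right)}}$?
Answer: $\frac{135}{2} \approx 67.5$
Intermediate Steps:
$f{\left(p \right)} = \frac{2 p}{6 + p}$ ($f{\left(p \right)} = \frac{p + p}{p + \left(6 - 0\right)} = \frac{2 p}{p + \left(6 + 0\right)} = \frac{2 p}{p + 6} = \frac{2 p}{6 + p}$)
$u{\left(d \right)} = -9 + 2 d^{2}$ ($u{\left(d \right)} = \left(d^{2} + d^{2}\right) - 9 = 2 d^{2} - 9 = -9 + 2 d^{2}$)
$f{\left(10 \right)} \left(u{\left(-5 \right)} + 13\right) = 2 \cdot 10 \frac{1}{6 + 10} \left(\left(-9 + 2 \left(-5\right)^{2}\right) + 13\right) = 2 \cdot 10 \cdot \frac{1}{16} \left(\left(-9 + 2 \cdot 25\right) + 13\right) = 2 \cdot 10 \cdot \frac{1}{16} \left(\left(-9 + 50\right) + 13\right) = \frac{5 \left(41 + 13\right)}{4} = \frac{5}{4} \cdot 54 = \frac{135}{2}$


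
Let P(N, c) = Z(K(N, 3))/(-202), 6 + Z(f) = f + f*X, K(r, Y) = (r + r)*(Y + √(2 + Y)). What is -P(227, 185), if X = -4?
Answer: -2046/101 - 681*√5/101 ≈ -35.334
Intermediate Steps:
K(r, Y) = 2*r*(Y + √(2 + Y)) (K(r, Y) = (2*r)*(Y + √(2 + Y)) = 2*r*(Y + √(2 + Y)))
Z(f) = -6 - 3*f (Z(f) = -6 + (f + f*(-4)) = -6 + (f - 4*f) = -6 - 3*f)
P(N, c) = 3/101 + 3*N*(3 + √5)/101 (P(N, c) = (-6 - 6*N*(3 + √(2 + 3)))/(-202) = (-6 - 6*N*(3 + √5))*(-1/202) = 3/101 + 3*N*(3 + √5)/101)
-P(227, 185) = -(3/101 + (3/101)*227*(3 + √5)) = -(3/101 + (2043/101 + 681*√5/101)) = -(2046/101 + 681*√5/101) = -2046/101 - 681*√5/101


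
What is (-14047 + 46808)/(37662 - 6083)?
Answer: 32761/31579 ≈ 1.0374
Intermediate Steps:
(-14047 + 46808)/(37662 - 6083) = 32761/31579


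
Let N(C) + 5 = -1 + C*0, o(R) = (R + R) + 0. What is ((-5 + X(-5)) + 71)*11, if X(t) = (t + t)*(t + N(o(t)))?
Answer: 1936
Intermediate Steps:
o(R) = 2*R (o(R) = 2*R + 0 = 2*R)
N(C) = -6 (N(C) = -5 + (-1 + C*0) = -5 + (-1 + 0) = -5 - 1 = -6)
X(t) = 2*t*(-6 + t) (X(t) = (t + t)*(t - 6) = (2*t)*(-6 + t) = 2*t*(-6 + t))
((-5 + X(-5)) + 71)*11 = ((-5 + 2*(-5)*(-6 - 5)) + 71)*11 = ((-5 + 2*(-5)*(-11)) + 71)*11 = ((-5 + 110) + 71)*11 = (105 + 71)*11 = 176*11 = 1936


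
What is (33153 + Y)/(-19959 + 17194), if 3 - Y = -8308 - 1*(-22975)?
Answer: -18489/2765 ≈ -6.6868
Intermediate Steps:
Y = -14664 (Y = 3 - (-8308 - 1*(-22975)) = 3 - (-8308 + 22975) = 3 - 1*14667 = 3 - 14667 = -14664)
(33153 + Y)/(-19959 + 17194) = (33153 - 14664)/(-19959 + 17194) = 18489/(-2765) = 18489*(-1/2765) = -18489/2765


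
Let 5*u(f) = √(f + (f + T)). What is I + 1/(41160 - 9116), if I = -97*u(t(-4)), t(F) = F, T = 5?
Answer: 1/32044 - 97*I*√3/5 ≈ 3.1207e-5 - 33.602*I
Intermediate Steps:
u(f) = √(5 + 2*f)/5 (u(f) = √(f + (f + 5))/5 = √(f + (5 + f))/5 = √(5 + 2*f)/5)
I = -97*I*√3/5 (I = -97*√(5 + 2*(-4))/5 = -97*√(5 - 8)/5 = -97*√(-3)/5 = -97*I*√3/5 ≈ -33.602*I)
I + 1/(41160 - 9116) = -97*I*√3/5 + 1/(41160 - 9116) = -97*I*√3/5 + 1/32044 = 1/32044 - 97*I*√3/5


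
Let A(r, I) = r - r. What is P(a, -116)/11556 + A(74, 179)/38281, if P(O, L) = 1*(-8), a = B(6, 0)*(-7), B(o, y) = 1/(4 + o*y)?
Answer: -2/2889 ≈ -0.00069228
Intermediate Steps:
A(r, I) = 0
a = -7/4 (a = -7/(4 + 6*0) = -7/(4 + 0) = -7/4 ≈ -1.7500)
P(O, L) = -8
P(a, -116)/11556 + A(74, 179)/38281 = -8/11556 + 0/38281 = -8*1/11556 + 0*(1/38281) = -2/2889 + 0 = -2/2889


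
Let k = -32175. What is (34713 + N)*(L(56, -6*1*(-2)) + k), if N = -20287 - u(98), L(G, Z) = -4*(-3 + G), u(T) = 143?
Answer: -462583521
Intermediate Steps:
L(G, Z) = 12 - 4*G
N = -20430 (N = -20287 - 1*143 = -20287 - 143 = -20430)
(34713 + N)*(L(56, -6*1*(-2)) + k) = (34713 - 20430)*((12 - 4*56) - 32175) = 14283*((12 - 224) - 32175) = 14283*(-212 - 32175) = 14283*(-32387) = -462583521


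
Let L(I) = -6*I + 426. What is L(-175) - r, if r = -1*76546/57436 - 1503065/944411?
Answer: 40110784827521/27121595098 ≈ 1478.9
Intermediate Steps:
L(I) = 426 - 6*I
r = -79310462873/27121595098 (r = -76546*1/57436 - 1503065*1/944411 = -38273/28718 - 1503065/944411 = -79310462873/27121595098 ≈ -2.9243)
L(-175) - r = (426 - 6*(-175)) - 1*(-79310462873/27121595098) = (426 + 1050) + 79310462873/27121595098 = 1476 + 79310462873/27121595098 = 40110784827521/27121595098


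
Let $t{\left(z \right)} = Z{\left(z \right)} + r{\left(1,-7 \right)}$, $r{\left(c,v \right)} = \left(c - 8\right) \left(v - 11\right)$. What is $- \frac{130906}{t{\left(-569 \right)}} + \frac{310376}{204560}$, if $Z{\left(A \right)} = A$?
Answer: $\frac{3364453491}{11327510} \approx 297.02$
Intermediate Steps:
$r{\left(c,v \right)} = \left(-11 + v\right) \left(-8 + c\right)$ ($r{\left(c,v \right)} = \left(-8 + c\right) \left(-11 + v\right) = \left(-11 + v\right) \left(-8 + c\right)$)
$t{\left(z \right)} = 126 + z$ ($t{\left(z \right)} = z + \left(88 - 11 - -56 + 1 \left(-7\right)\right) = z + \left(88 - 11 + 56 - 7\right) = z + 126 = 126 + z$)
$- \frac{130906}{t{\left(-569 \right)}} + \frac{310376}{204560} = - \frac{130906}{126 - 569} + \frac{310376}{204560} = - \frac{130906}{-443} + 310376 \cdot \frac{1}{204560} = \left(-130906\right) \left(- \frac{1}{443}\right) + \frac{38797}{25570} = \frac{130906}{443} + \frac{38797}{25570} = \frac{3364453491}{11327510}$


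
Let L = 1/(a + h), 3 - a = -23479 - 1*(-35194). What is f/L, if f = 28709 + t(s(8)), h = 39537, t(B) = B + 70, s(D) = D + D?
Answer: 801220875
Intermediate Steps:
s(D) = 2*D
t(B) = 70 + B
a = -11712 (a = 3 - (-23479 - 1*(-35194)) = 3 - (-23479 + 35194) = 3 - 1*11715 = 3 - 11715 = -11712)
f = 28795 (f = 28709 + (70 + 2*8) = 28709 + (70 + 16) = 28709 + 86 = 28795)
L = 1/27825 (L = 1/(-11712 + 39537) = 1/27825 ≈ 3.5939e-5)
f/L = 28795/(1/27825) = 28795*27825 = 801220875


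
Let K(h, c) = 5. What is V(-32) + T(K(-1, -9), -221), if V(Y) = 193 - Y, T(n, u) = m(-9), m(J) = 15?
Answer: 240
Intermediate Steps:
T(n, u) = 15
V(-32) + T(K(-1, -9), -221) = (193 - 1*(-32)) + 15 = (193 + 32) + 15 = 225 + 15 = 240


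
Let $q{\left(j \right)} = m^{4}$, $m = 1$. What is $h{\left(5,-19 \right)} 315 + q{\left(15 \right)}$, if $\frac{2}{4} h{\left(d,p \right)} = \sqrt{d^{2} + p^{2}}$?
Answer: $1 + 630 \sqrt{386} \approx 12379.0$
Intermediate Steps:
$h{\left(d,p \right)} = 2 \sqrt{d^{2} + p^{2}}$
$q{\left(j \right)} = 1$ ($q{\left(j \right)} = 1^{4} = 1$)
$h{\left(5,-19 \right)} 315 + q{\left(15 \right)} = 2 \sqrt{5^{2} + \left(-19\right)^{2}} \cdot 315 + 1 = 2 \sqrt{25 + 361} \cdot 315 + 1 = 2 \sqrt{386} \cdot 315 + 1 = 630 \sqrt{386} + 1 = 1 + 630 \sqrt{386}$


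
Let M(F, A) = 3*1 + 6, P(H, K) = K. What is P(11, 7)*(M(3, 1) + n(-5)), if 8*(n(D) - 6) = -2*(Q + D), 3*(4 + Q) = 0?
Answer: 483/4 ≈ 120.75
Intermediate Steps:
Q = -4 (Q = -4 + (1/3)*0 = -4 + 0 = -4)
M(F, A) = 9 (M(F, A) = 3 + 6 = 9)
n(D) = 7 - D/4 (n(D) = 6 + (-2*(-4 + D))/8 = 6 + (8 - 2*D)/8 = 6 + (1 - D/4) = 7 - D/4)
P(11, 7)*(M(3, 1) + n(-5)) = 7*(9 + (7 - 1/4*(-5))) = 7*(9 + (7 + 5/4)) = 7*(9 + 33/4) = 7*(69/4) = 483/4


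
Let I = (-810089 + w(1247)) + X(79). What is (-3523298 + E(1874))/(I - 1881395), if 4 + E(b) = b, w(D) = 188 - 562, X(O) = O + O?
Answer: 880357/672925 ≈ 1.3083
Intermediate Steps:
X(O) = 2*O
w(D) = -374
E(b) = -4 + b
I = -810305 (I = (-810089 - 374) + 2*79 = -810463 + 158 = -810305)
(-3523298 + E(1874))/(I - 1881395) = (-3523298 + (-4 + 1874))/(-810305 - 1881395) = (-3523298 + 1870)/(-2691700) = -3521428*(-1/2691700) = 880357/672925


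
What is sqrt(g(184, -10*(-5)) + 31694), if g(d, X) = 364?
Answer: 3*sqrt(3562) ≈ 179.05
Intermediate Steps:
sqrt(g(184, -10*(-5)) + 31694) = sqrt(364 + 31694) = sqrt(32058) = 3*sqrt(3562)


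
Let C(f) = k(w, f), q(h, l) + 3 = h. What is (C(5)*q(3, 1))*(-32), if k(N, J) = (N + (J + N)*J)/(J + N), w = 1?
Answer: 0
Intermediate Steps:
q(h, l) = -3 + h
k(N, J) = (N + J*(J + N))/(J + N)
C(f) = (1 + f + f²)/(1 + f) (C(f) = (1 + f² + f*1)/(f + 1) = (1 + f² + f)/(1 + f) = (1 + f + f²)/(1 + f))
(C(5)*q(3, 1))*(-32) = (((1 + 5 + 5²)/(1 + 5))*(-3 + 3))*(-32) = (((1 + 5 + 25)/6)*0)*(-32) = (((⅙)*31)*0)*(-32) = ((31/6)*0)*(-32) = 0*(-32) = 0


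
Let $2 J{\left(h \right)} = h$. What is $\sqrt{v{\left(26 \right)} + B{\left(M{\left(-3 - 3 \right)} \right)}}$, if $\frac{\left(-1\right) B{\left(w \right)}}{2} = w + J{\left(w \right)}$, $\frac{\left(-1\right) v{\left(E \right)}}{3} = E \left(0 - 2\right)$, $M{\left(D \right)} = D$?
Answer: $\sqrt{174} \approx 13.191$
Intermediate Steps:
$v{\left(E \right)} = 6 E$ ($v{\left(E \right)} = - 3 E \left(0 - 2\right) = - 3 E \left(-2\right) = - 3 \left(- 2 E\right) = 6 E$)
$J{\left(h \right)} = \frac{h}{2}$
$B{\left(w \right)} = - 3 w$ ($B{\left(w \right)} = - 2 \left(w + \frac{w}{2}\right) = - 2 \frac{3 w}{2} = - 3 w$)
$\sqrt{v{\left(26 \right)} + B{\left(M{\left(-3 - 3 \right)} \right)}} = \sqrt{6 \cdot 26 - 3 \left(-3 - 3\right)} = \sqrt{156 - -18} = \sqrt{156 + 18} = \sqrt{174}$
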